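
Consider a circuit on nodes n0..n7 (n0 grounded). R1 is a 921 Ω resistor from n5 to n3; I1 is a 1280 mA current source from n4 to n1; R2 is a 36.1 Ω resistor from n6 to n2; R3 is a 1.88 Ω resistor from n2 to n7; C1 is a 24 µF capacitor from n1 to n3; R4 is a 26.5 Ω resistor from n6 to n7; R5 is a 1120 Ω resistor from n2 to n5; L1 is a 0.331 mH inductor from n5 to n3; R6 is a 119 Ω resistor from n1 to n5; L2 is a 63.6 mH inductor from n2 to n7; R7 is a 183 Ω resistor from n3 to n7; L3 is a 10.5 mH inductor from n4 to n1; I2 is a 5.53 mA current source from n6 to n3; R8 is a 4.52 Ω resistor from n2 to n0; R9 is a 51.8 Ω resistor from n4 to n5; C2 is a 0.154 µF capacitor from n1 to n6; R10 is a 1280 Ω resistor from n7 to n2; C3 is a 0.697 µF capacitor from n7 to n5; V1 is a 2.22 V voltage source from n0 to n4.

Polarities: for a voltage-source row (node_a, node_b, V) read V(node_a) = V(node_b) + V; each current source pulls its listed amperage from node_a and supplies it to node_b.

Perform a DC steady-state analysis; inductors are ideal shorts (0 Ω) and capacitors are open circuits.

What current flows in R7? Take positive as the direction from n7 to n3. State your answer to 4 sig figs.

Element admittances at DC:
  Y(R1) = 0.001086 S between n5,n3
  I1: injects 1.28 A into n1 (from n4)
  Y(R2) = 0.02770 S between n6,n2
  Y(R3) = 0.5319 S between n2,n7
  Y(C1) = 0.000 S between n1,n3
  Y(R4) = 0.03774 S between n6,n7
  Y(R5) = 0.0008929 S between n2,n5
  L1: short n5↔n3 (DC inductor)
  Y(R6) = 0.008403 S between n1,n5
  L2: short n2↔n7 (DC inductor)
  Y(R7) = 0.005464 S between n3,n7
  L3: short n4↔n1 (DC inductor)
  I2: injects 0.00553 A into n3 (from n6)
  Y(R8) = 0.2212 S between n2,n0
  Y(R9) = 0.01931 S between n4,n5
  Y(C2) = 0.000 S between n1,n6
  Y(R10) = 0.0007813 S between n7,n2
  Y(C3) = 0.000 S between n7,n5
  V1: constraint V(n0)−V(n4) = 2.22
Assemble and solve the 11×11 MNA system:
  V(n1)=-2.220  V(n2)=-0.07057  V(n3)=-1.657  V(n4)=-2.220  V(n5)=-1.657  V(n6)=-0.1551  V(n7)=-0.07057
  i(L1)=-0.01420  i(L2)=0.01186  i(L3)=-1.285  i(V1)=-0.01561

0.008667 A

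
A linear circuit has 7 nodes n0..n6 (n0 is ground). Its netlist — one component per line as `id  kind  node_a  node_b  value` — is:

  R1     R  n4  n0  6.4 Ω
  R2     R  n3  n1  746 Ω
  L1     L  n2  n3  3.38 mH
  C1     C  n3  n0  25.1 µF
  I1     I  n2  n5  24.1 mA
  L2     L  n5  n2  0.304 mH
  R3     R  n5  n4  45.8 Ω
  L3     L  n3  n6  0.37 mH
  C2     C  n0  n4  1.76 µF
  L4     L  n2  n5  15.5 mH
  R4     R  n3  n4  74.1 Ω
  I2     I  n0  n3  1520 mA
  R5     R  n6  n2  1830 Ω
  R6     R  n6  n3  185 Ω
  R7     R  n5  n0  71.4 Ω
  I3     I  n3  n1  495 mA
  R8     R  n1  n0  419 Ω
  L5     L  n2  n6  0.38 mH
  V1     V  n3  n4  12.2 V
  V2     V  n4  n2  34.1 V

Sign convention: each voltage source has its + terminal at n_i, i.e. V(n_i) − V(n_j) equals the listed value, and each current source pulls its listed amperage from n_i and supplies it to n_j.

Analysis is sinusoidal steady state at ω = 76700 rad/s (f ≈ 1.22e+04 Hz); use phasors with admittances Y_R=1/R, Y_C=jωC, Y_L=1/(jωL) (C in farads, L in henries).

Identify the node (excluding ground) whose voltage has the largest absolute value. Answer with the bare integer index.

Element admittances at ω=76700 rad/s:
  Y(R1) = 0.1562+0.000j S between n4,n0
  Y(R2) = 0.001340+0.000j S between n3,n1
  Y(L1) = 0.000-0.003857j S between n2,n3
  Y(C1) = 0.000+1.925j S between n3,n0
  I1: injects 0.0241 A into n5 (from n2)
  Y(L2) = 0.000-0.04289j S between n5,n2
  Y(R3) = 0.02183+0.000j S between n5,n4
  Y(L3) = 0.000-0.03524j S between n3,n6
  Y(C2) = 0.000+0.1350j S between n0,n4
  Y(L4) = 0.000-0.0008411j S between n2,n5
  Y(R4) = 0.01350+0.000j S between n3,n4
  I2: injects 1.52 A into n3 (from n0)
  Y(R5) = 0.0005464+0.000j S between n6,n2
  Y(R6) = 0.005405+0.000j S between n6,n3
  Y(R7) = 0.01401+0.000j S between n5,n0
  I3: injects 0.495 A into n1 (from n3)
  Y(R8) = 0.002387+0.000j S between n1,n0
  Y(L5) = 0.000-0.03431j S between n2,n6
  V1: constraint V(n3)−V(n4) = 12.2
  V2: constraint V(n4)−V(n2) = 34.1
Assemble and solve the 8×8 MNA system:
  V(n1)=133.1-0.5942j  V(n2)=-45.50-1.652j  V(n3)=0.8041-1.652j  V(n4)=-11.40-1.652j  V(n5)=-30.05+17.84j  V(n6)=-21.90-0.07281j
  i(V1)=-2.210-0.5594j  i(V2)=-0.8953+1.663j

1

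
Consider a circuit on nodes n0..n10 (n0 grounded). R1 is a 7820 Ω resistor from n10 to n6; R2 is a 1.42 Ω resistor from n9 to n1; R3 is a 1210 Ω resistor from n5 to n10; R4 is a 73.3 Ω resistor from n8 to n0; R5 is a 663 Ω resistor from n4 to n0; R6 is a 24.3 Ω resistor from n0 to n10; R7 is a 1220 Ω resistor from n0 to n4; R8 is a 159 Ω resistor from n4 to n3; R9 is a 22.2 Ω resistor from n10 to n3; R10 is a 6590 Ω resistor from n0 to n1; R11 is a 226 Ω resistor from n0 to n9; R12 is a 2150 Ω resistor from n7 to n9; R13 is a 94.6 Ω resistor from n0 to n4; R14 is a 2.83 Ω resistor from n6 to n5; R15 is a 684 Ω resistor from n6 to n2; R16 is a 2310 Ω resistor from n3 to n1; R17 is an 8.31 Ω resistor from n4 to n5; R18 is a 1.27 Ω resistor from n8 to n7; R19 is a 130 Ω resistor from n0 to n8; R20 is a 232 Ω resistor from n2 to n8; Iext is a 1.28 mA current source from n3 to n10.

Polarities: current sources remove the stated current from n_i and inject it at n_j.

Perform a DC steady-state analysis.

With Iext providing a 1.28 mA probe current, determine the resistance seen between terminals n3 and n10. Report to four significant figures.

R_eq = 20.24 Ω

MNA unknowns: 10 node voltages V₁..V_10
R1: Y=0.0001279 on G[10,6]
R2: Y=0.7042 on G[9,1]
R3: Y=0.0008264 on G[5,10]
R4: Y=0.01364 on G[8,0]
R5: Y=0.001508 on G[4,0]
R6: Y=0.04115 on G[0,10]
R7: Y=0.0008197 on G[0,4]
R8: Y=0.006289 on G[4,3]
R9: Y=0.04505 on G[10,3]
R10: Y=0.0001517 on G[0,1]
R11: Y=0.004425 on G[0,9]
R12: Y=0.0004651 on G[7,9]
R13: Y=0.01057 on G[0,4]
R14: Y=0.3534 on G[6,5]
R15: Y=0.001462 on G[6,2]
R16: Y=0.0004329 on G[3,1]
R17: Y=0.1203 on G[4,5]
R18: Y=0.7874 on G[8,7]
R19: Y=0.007692 on G[0,8]
R20: Y=0.004310 on G[2,8]
Iext: z[3]−=0.00128, z[10]+=0.00128
solve → V1=-0.001889, V2=-0.001960, V3=-0.02336, V4=-0.006839, V5=-0.006708, V6=-0.006685, V7=-0.0003578, V8=-0.0003569, V9=-0.001877, V10=0.002537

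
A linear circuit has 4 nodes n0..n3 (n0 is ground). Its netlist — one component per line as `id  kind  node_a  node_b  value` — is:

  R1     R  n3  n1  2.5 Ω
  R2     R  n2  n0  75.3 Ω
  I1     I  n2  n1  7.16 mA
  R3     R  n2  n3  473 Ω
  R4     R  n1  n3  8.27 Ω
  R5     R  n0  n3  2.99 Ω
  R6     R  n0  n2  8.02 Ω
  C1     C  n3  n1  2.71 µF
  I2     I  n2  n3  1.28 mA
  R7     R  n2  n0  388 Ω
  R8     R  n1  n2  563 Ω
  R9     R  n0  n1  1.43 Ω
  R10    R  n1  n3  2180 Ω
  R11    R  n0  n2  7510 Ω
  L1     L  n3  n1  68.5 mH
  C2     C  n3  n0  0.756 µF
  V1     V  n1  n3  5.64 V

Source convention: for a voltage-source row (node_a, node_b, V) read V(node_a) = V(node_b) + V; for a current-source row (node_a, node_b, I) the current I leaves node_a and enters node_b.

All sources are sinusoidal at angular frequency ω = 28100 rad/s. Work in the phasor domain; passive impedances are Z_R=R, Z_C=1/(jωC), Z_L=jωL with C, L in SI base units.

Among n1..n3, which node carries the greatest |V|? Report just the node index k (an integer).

MNA unknowns: 3 node voltages V₁..V_3 plus 1 source current (V1)
R1: Y=0.4000+0.000j on G[3,1]
R2: Y=0.01328+0.000j on G[2,0]
I1: z[2]−=0.00716, z[1]+=0.00716
R3: Y=0.002114+0.000j on G[2,3]
R4: Y=0.1209+0.000j on G[1,3]
R5: Y=0.3344+0.000j on G[0,3]
R6: Y=0.1247+0.000j on G[0,2]
C1: Y=0.000+0.07615j on G[3,1]
I2: z[2]−=0.00128, z[3]+=0.00128
R7: Y=0.002577+0.000j on G[2,0]
R8: Y=0.001776+0.000j on G[1,2]
R9: Y=0.6993+0.000j on G[0,1]
R10: Y=0.0004587+0.000j on G[1,3]
R11: Y=0.0001332+0.000j on G[0,2]
L1: Y=0.000-0.0005195j on G[3,1]
C2: Y=0.000+0.02124j on G[3,0]
V1: row V1−V3=5.64, i_V1 at 1,3
solve → V1=1.839+0.07783j, V2=-0.09138+0.002094j, V3=-3.801+0.07783j
aux → i_V1=-4.223-0.4811j

3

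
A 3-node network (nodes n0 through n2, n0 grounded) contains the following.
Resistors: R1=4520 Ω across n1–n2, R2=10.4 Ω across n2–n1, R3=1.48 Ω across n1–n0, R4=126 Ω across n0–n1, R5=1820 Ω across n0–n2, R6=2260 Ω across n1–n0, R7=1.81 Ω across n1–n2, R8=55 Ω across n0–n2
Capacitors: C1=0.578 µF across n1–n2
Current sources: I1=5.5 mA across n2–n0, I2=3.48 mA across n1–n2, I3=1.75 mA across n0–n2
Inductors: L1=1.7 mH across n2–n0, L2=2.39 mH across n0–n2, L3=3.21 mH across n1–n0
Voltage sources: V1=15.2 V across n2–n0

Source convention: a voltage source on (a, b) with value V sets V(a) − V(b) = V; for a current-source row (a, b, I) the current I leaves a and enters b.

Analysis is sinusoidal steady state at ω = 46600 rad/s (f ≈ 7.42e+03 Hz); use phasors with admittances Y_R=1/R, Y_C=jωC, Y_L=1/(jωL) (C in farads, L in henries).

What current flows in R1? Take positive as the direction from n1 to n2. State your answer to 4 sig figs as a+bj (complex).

-0.001726+4.308e-05j A

Apply KCL at each of the 2 non-ground nodes and solve the resulting linear system.
Node n1: branches {R1, C1, R2, R3, R4, I2, R6, R7, L3} → V_1 = 7.400+0.1947j
Node n2: branches {R1, C1, I1, R2, R5, L1, I2, L2, R7, R8, I3, V1} → V_2 = 15.20+0.000j
Source currents: i(V1)=-5.352+0.2446j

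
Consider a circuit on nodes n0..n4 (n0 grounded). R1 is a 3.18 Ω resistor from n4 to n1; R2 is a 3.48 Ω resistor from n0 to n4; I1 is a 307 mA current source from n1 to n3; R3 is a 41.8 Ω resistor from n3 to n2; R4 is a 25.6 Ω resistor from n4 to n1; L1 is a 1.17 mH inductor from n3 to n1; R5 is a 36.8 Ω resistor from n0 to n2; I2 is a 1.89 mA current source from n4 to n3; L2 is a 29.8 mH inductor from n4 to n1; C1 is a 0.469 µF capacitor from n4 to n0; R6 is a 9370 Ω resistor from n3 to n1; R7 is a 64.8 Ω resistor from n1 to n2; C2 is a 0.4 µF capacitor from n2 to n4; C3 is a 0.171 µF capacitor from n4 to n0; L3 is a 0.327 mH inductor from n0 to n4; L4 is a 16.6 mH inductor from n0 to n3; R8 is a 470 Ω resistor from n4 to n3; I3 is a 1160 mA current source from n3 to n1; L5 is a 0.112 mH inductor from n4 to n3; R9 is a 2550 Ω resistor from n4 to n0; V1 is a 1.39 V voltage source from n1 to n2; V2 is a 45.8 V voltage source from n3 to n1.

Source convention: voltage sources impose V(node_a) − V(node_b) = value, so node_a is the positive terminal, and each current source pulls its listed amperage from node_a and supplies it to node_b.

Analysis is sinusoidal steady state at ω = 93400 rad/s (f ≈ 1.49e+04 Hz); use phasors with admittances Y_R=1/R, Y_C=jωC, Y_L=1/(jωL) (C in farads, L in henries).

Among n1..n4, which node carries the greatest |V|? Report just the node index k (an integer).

Element admittances at ω=93400 rad/s:
  Y(R1) = 0.3145+0.000j S between n4,n1
  Y(R2) = 0.2874+0.000j S between n0,n4
  I1: injects 0.307 A into n3 (from n1)
  Y(R3) = 0.02392+0.000j S between n3,n2
  Y(R4) = 0.03906+0.000j S between n4,n1
  Y(L1) = 0.000-0.009151j S between n3,n1
  Y(R5) = 0.02717+0.000j S between n0,n2
  I2: injects 0.00189 A into n3 (from n4)
  Y(L2) = 0.000-0.0003593j S between n4,n1
  Y(C1) = 0.000+0.04380j S between n4,n0
  Y(R6) = 0.0001067+0.000j S between n3,n1
  Y(R7) = 0.01543+0.000j S between n1,n2
  Y(C2) = 0.000+0.03736j S between n2,n4
  Y(C3) = 0.000+0.01597j S between n4,n0
  Y(L3) = 0.000-0.03274j S between n0,n4
  Y(L4) = 0.000-0.0006450j S between n0,n3
  Y(R8) = 0.002128+0.000j S between n4,n3
  I3: injects 1.16 A into n1 (from n3)
  Y(L5) = 0.000-0.09559j S between n4,n3
  Y(R9) = 0.0003922+0.000j S between n4,n0
  V1: constraint V(n1)−V(n2) = 1.39
  V2: constraint V(n3)−V(n1) = 45.8
Assemble and solve the 6×6 MNA system:
  V(n1)=-1.742+10.50j  V(n2)=-3.132+10.50j  V(n3)=44.06+10.50j  V(n4)=0.1867-0.9108j
  i(V1)=-1.662+0.1615j  i(V2)=-3.176+4.617j

3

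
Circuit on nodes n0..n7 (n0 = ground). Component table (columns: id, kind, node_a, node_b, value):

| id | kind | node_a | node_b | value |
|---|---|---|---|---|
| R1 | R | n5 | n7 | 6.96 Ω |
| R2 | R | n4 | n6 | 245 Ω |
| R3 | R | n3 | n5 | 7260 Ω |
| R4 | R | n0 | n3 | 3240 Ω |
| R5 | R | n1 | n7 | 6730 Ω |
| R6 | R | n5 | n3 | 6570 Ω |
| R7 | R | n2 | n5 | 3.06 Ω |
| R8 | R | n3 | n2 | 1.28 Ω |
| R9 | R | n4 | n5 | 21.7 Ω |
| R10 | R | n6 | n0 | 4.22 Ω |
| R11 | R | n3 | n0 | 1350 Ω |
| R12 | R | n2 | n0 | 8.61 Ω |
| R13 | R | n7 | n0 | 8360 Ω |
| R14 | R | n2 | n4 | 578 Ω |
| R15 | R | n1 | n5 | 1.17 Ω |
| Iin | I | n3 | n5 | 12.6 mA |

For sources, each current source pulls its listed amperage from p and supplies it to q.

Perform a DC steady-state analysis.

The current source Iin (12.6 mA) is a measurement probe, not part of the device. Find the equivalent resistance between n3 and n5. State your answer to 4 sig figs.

R_eq = 4.286 Ω

Apply KCL at each of the 7 non-ground nodes and solve the resulting linear system.
Node n1: branches {R5, R15} → V_1 = 0.03690
Node n2: branches {R7, R8, R12, R14} → V_2 = -0.001016
Node n3: branches {R3, R4, R6, R8, R11, Iin} → V_3 = -0.01710
Node n4: branches {R2, R9, R14} → V_4 = 0.03278
Node n5: branches {R1, R3, R6, R7, R9, R15, Iin} → V_5 = 0.03690
Node n6: branches {R2, R10} → V_6 = 0.0005550
Node n7: branches {R1, R5, R13} → V_7 = 0.03687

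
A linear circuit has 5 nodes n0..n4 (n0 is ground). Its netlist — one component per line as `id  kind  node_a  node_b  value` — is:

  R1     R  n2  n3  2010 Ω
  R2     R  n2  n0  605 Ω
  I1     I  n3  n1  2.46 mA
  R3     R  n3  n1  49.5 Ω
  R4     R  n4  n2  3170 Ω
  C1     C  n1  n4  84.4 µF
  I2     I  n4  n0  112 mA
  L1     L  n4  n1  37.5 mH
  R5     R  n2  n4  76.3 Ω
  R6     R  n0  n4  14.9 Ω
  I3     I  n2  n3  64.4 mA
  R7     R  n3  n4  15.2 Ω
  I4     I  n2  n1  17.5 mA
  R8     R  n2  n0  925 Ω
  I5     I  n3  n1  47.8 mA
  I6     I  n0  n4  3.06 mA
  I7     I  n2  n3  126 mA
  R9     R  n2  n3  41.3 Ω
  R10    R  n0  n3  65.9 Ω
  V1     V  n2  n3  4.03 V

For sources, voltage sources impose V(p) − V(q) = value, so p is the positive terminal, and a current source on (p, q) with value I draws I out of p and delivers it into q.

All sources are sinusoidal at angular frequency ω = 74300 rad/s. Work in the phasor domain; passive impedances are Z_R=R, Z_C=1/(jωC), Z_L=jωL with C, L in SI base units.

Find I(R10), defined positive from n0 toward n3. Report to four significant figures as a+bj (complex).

MNA unknowns: 4 node voltages V₁..V_4 plus 1 source current (V1)
R1: Y=0.0004975+0.000j on G[2,3]
R2: Y=0.001653+0.000j on G[2,0]
I1: z[3]−=0.00246, z[1]+=0.00246
R3: Y=0.02020+0.000j on G[3,1]
R4: Y=0.0003155+0.000j on G[4,2]
C1: Y=0.000+6.271j on G[1,4]
I2: z[4]−=0.112, z[0]+=0.112
L1: Y=0.000-0.0003589j on G[4,1]
R5: Y=0.01311+0.000j on G[2,4]
R6: Y=0.06711+0.000j on G[0,4]
I3: z[2]−=0.0644, z[3]+=0.0644
R7: Y=0.06579+0.000j on G[3,4]
I4: z[2]−=0.0175, z[1]+=0.0175
R8: Y=0.001081+0.000j on G[2,0]
I5: z[3]−=0.0478, z[1]+=0.0478
I6: z[0]−=0.00306, z[4]+=0.00306
I7: z[2]−=0.126, z[3]+=0.126
R9: Y=0.02421+0.000j on G[2,3]
R10: Y=0.01517+0.000j on G[0,3]
V1: row V2−V3=4.03, i_V1 at 2,3
solve → V1=-1.211-0.007463j, V2=1.871-0.001089j, V3=-2.159-0.001089j, V4=-1.211+0.0002905j
aux → i_V1=-0.3540+2.149e-05j

0.03276+1.652e-05j A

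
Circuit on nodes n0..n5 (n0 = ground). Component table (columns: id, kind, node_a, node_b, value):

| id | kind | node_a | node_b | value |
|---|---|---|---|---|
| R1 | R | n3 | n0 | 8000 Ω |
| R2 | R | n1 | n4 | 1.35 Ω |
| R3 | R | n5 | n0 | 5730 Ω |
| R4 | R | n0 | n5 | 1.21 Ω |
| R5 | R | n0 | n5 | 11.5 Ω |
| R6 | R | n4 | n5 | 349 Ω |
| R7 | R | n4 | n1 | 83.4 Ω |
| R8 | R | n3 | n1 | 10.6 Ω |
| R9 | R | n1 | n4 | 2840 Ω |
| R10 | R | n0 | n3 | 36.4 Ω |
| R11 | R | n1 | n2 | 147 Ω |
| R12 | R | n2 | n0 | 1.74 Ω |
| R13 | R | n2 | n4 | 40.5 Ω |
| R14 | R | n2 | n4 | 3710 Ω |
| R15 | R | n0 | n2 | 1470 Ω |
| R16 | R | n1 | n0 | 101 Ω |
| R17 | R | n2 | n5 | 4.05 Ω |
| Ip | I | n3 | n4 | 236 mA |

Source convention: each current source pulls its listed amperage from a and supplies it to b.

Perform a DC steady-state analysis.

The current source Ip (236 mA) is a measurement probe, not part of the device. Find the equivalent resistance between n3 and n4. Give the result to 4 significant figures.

R_eq = 10.06 Ω

Apply KCL at each of the 5 non-ground nodes and solve the resulting linear system.
Node n1: branches {R2, R7, R8, R9, R11, R16} → V_1 = 0.7119
Node n2: branches {R11, R12, R13, R14, R15, R17} → V_2 = 0.03762
Node n3: branches {R1, R8, R10, Ip} → V_3 = -1.385
Node n4: branches {R2, R6, R7, R9, R13, R14, Ip} → V_4 = 0.9900
Node n5: branches {R3, R4, R5, R6, R17} → V_5 = 0.01042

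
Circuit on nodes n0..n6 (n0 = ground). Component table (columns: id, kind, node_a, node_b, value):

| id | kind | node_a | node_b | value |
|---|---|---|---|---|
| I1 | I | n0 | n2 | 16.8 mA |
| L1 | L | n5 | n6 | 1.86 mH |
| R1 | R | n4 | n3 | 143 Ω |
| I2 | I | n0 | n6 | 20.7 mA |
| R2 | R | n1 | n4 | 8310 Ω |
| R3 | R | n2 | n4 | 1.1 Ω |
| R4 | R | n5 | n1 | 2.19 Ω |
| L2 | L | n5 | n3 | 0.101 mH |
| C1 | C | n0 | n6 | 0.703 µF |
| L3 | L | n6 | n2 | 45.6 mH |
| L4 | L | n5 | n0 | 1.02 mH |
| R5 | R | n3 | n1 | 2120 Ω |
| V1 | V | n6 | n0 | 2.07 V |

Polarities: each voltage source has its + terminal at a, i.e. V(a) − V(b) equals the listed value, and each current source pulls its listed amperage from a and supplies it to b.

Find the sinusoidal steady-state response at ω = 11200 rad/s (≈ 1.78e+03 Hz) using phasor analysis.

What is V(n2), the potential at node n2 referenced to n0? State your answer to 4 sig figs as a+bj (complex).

MNA unknowns: 6 node voltages V₁..V_6 plus 1 source current (V1)
I1: z[0]−=0.0168, z[2]+=0.0168
L1: Y=0.000-0.04800j on G[5,6]
R1: Y=0.006993+0.000j on G[4,3]
I2: z[0]−=0.0207, z[6]+=0.0207
R2: Y=0.0001203+0.000j on G[1,4]
R3: Y=0.9091+0.000j on G[2,4]
R4: Y=0.4566+0.000j on G[5,1]
L2: Y=0.000-0.8840j on G[5,3]
C1: Y=0.000+0.007874j on G[0,6]
L3: Y=0.000-0.001958j on G[6,2]
L4: Y=0.000-0.08754j on G[5,0]
R5: Y=0.0004717+0.000j on G[3,1]
V1: row V6−V0=2.07, i_V1 at 6,0
solve → V1=0.7204+0.1184j, V2=2.990+0.3910j, V3=0.7178+0.1361j, V4=2.972+0.3890j, V5=0.7198+0.1183j, V6=2.070+0.000j
aux → i_V1=0.02714+0.04671j

2.990+0.3910j V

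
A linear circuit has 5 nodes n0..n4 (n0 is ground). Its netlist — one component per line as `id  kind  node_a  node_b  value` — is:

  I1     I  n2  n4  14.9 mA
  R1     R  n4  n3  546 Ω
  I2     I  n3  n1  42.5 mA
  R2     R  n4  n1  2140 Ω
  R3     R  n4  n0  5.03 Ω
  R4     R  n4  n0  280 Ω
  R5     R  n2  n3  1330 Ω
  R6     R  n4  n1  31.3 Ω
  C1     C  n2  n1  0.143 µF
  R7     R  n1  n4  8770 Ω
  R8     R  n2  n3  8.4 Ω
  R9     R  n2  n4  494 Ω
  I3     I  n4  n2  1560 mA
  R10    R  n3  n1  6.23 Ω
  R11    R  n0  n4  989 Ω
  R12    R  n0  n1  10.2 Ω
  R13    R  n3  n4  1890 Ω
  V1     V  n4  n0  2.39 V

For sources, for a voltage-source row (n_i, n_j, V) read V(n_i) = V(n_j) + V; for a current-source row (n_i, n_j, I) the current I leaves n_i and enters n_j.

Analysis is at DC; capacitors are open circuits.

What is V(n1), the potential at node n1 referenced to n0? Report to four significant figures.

11.63 V

Apply KCL at each of the 4 non-ground nodes and solve the resulting linear system.
Node n1: branches {I2, R2, R6, C1, R7, R10, R12} → V_1 = 11.63
Node n2: branches {I1, R5, C1, R8, R9, I3} → V_2 = 32.73
Node n3: branches {R1, I2, R5, R8, R10, R13} → V_3 = 20.35
Node n4: branches {I1, R1, R2, R3, R4, R6, R7, R9, I3, R11, R13, V1} → V_4 = 2.390
Source currents: i(V1)=-1.627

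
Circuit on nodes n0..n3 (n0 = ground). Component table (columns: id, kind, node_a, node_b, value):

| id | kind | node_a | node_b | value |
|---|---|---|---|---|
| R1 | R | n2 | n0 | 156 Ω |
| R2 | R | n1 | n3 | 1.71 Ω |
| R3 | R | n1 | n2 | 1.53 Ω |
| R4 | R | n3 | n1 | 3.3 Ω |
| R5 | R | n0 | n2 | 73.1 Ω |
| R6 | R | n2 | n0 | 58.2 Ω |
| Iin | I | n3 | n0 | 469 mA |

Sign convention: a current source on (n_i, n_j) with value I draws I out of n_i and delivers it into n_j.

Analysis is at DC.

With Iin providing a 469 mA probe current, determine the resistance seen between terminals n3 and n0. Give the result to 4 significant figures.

MNA unknowns: 3 node voltages V₁..V_3
R1: Y=0.006410 on G[2,0]
R2: Y=0.5848 on G[1,3]
R3: Y=0.6536 on G[1,2]
R4: Y=0.3030 on G[3,1]
R5: Y=0.01368 on G[0,2]
R6: Y=0.01718 on G[2,0]
Iin: z[3]−=0.469, z[0]+=0.469
solve → V1=-13.30, V2=-12.58, V3=-13.83

R_eq = 29.49 Ω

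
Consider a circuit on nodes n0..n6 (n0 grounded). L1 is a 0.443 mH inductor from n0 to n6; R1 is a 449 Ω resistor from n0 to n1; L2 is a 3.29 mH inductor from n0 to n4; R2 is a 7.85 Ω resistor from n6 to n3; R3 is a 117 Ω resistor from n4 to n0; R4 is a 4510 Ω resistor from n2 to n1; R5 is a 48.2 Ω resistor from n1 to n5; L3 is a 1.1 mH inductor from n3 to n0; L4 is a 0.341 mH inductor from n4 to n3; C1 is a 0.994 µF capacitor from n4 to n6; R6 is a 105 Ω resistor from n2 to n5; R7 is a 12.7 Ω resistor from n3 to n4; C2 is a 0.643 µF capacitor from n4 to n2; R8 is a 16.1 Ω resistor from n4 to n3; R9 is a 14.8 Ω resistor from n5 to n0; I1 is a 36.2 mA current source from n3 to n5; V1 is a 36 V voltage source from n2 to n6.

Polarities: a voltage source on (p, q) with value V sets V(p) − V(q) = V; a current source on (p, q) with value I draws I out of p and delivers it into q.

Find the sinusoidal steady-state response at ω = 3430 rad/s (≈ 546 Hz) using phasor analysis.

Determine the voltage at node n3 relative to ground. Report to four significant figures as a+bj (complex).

MNA unknowns: 6 node voltages V₁..V_6 plus 1 source current (V1)
L1: Y=0.000-0.6581j on G[0,6]
R1: Y=0.002227+0.000j on G[0,1]
L2: Y=0.000-0.08862j on G[0,4]
R2: Y=0.1274+0.000j on G[6,3]
R3: Y=0.008547+0.000j on G[4,0]
R4: Y=0.0002217+0.000j on G[2,1]
R5: Y=0.02075+0.000j on G[1,5]
L3: Y=0.000-0.2650j on G[3,0]
L4: Y=0.000-0.8550j on G[4,3]
C1: Y=0.000+0.003409j on G[4,6]
R6: Y=0.009524+0.000j on G[2,5]
R7: Y=0.07874+0.000j on G[3,4]
C2: Y=0.000+0.002205j on G[4,2]
R8: Y=0.06211+0.000j on G[4,3]
R9: Y=0.06757+0.000j on G[5,0]
I1: z[3]−=0.0362, z[5]+=0.0362
V1: row V2−V6=36, i_V1 at 2,6
solve → V1=4.705-0.05761j, V2=36.03-0.4832j, V3=-0.05800-0.06407j, V4=-0.1349-0.04273j, V5=4.875-0.05925j, V6=0.03469-0.4832j
aux → i_V1=-0.3047-0.07564j

-0.05800-0.06407j V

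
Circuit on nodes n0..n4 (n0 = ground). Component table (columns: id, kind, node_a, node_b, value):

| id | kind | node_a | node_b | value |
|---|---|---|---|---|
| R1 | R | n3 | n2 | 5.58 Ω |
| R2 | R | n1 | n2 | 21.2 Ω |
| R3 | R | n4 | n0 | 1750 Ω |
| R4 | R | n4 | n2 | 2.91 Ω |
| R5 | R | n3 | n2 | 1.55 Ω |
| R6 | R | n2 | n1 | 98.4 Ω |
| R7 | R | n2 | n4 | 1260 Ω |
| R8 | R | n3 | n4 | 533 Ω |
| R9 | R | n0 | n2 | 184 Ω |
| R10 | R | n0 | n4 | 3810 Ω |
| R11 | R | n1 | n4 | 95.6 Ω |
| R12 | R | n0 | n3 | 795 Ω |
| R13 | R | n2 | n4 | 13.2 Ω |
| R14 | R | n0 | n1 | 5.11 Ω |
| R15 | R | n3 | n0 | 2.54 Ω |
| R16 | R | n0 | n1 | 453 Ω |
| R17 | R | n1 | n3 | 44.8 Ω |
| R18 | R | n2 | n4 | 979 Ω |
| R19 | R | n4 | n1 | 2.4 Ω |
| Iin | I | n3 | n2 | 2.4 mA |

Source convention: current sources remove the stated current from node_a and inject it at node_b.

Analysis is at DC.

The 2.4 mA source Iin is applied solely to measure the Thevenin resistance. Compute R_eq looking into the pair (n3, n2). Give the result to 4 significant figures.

R_eq = 1.078 Ω

MNA unknowns: 4 node voltages V₁..V_4
R1: Y=0.1792 on G[3,2]
R2: Y=0.04717 on G[1,2]
R3: Y=0.0005714 on G[4,0]
R4: Y=0.3436 on G[4,2]
R5: Y=0.6452 on G[3,2]
R6: Y=0.01016 on G[2,1]
R7: Y=0.0007937 on G[2,4]
R8: Y=0.001876 on G[3,4]
R9: Y=0.005435 on G[0,2]
R10: Y=0.0002625 on G[0,4]
R11: Y=0.01046 on G[1,4]
R12: Y=0.001258 on G[0,3]
R13: Y=0.07576 on G[2,4]
R14: Y=0.1957 on G[0,1]
R15: Y=0.3937 on G[3,0]
R16: Y=0.002208 on G[0,1]
R17: Y=0.02232 on G[1,3]
R18: Y=0.001021 on G[2,4]
R19: Y=0.4167 on G[4,1]
Iin: z[3]−=0.0024, z[2]+=0.0024
solve → V1=0.001078, V2=0.002017, V3=-0.0005713, V4=0.001538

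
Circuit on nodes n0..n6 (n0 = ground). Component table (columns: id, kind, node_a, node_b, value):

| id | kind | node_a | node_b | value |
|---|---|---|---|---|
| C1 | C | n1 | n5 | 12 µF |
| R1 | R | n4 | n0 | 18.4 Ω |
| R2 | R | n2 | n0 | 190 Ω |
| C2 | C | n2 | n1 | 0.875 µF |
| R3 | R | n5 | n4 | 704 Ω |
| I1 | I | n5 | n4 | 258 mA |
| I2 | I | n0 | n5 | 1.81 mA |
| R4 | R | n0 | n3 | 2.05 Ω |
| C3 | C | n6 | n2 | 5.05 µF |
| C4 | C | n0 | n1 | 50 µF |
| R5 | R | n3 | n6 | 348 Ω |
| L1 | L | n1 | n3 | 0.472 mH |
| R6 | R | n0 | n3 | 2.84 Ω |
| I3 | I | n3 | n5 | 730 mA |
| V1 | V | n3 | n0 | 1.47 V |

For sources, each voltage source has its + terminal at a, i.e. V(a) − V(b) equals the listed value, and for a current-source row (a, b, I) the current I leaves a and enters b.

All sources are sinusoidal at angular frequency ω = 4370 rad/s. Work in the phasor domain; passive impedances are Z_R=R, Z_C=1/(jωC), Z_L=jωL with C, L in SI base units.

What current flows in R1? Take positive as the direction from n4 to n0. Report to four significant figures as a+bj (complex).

MNA unknowns: 6 node voltages V₁..V_6 plus 1 source current (V1)
C1: Y=0.000+0.05244j on G[1,5]
R1: Y=0.05435+0.000j on G[4,0]
R2: Y=0.005263+0.000j on G[2,0]
C2: Y=0.000+0.003824j on G[2,1]
R3: Y=0.001420+0.000j on G[5,4]
I1: z[5]−=0.258, z[4]+=0.258
I2: z[0]−=0.00181, z[5]+=0.00181
R4: Y=0.4878+0.000j on G[0,3]
C3: Y=0.000+0.02207j on G[6,2]
C4: Y=0.000+0.2185j on G[0,1]
R5: Y=0.002874+0.000j on G[3,6]
L1: Y=0.000-0.4848j on G[1,3]
R6: Y=0.3521+0.000j on G[0,3]
I3: z[3]−=0.73, z[5]+=0.73
V1: row V3−V0=1.47, i_V1 at 3,0
solve → V1=2.673+1.798j, V2=0.2783+1.186j, V3=1.470+0.000j, V4=4.699-0.1856j, V5=2.865-7.287j, V6=0.1463+1.014j
aux → i_V1=-1.097-0.5801j

0.2554-0.01009j A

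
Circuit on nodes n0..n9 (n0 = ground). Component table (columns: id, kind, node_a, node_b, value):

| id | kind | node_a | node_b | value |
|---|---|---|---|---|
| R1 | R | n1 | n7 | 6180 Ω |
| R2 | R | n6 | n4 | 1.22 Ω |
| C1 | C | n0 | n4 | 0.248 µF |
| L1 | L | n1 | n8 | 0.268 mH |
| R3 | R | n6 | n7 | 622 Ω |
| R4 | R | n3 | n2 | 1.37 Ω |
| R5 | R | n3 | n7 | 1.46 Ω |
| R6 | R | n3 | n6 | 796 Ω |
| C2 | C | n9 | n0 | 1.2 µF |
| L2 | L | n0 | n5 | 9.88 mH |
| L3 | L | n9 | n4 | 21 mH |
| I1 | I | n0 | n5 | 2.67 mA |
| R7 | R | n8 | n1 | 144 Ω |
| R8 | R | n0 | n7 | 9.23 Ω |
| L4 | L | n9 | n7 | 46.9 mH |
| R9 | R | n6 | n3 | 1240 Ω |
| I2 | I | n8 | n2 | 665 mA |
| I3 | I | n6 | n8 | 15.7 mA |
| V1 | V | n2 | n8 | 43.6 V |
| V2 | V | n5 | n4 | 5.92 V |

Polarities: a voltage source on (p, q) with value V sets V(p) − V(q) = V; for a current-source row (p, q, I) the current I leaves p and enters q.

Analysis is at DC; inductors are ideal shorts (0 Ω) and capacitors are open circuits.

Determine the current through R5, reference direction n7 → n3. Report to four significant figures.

-0.02264 A

MNA unknowns: 9 node voltages V₁..V_9 plus 6 source currents (L1, L2, L3, L4, V1, V2)
R1: Y=0.0001618 on G[1,7]
R2: Y=0.8197 on G[6,4]
C1: Y=0.000 on G[0,4]
L1: row V1−V8=0, i_L1 at 1,8
R3: Y=0.001608 on G[6,7]
R4: Y=0.7299 on G[3,2]
R5: Y=0.6849 on G[3,7]
R6: Y=0.001256 on G[3,6]
C2: Y=0.000 on G[9,0]
L2: row V0−V5=0, i_L2 at 0,5
L3: row V9−V4=0, i_L3 at 9,4
I1: z[0]−=0.00267, z[5]+=0.00267
R7: Y=0.006944 on G[8,1]
R8: Y=0.1083 on G[0,7]
L4: row V9−V7=0, i_L4 at 9,7
R9: Y=0.0008065 on G[6,3]
I2: z[8]−=0.665, z[2]+=0.665
I3: z[6]−=0.0157, z[8]+=0.0157
V1: row V2−V8=43.6, i_V1 at 2,8
V2: row V5−V4=5.92, i_V2 at 5,4
solve → V1=-49.46, V2=-5.856, V3=-5.887, V4=-5.920, V5=0.000, V6=-5.939, V7=-5.920, V8=-49.46, V9=-5.920
aux → i_L1=0.007045, i_L2=-0.6441, i_L3=0.6569, i_L4=-0.6569, i_V1=0.6423, i_V2=-0.6414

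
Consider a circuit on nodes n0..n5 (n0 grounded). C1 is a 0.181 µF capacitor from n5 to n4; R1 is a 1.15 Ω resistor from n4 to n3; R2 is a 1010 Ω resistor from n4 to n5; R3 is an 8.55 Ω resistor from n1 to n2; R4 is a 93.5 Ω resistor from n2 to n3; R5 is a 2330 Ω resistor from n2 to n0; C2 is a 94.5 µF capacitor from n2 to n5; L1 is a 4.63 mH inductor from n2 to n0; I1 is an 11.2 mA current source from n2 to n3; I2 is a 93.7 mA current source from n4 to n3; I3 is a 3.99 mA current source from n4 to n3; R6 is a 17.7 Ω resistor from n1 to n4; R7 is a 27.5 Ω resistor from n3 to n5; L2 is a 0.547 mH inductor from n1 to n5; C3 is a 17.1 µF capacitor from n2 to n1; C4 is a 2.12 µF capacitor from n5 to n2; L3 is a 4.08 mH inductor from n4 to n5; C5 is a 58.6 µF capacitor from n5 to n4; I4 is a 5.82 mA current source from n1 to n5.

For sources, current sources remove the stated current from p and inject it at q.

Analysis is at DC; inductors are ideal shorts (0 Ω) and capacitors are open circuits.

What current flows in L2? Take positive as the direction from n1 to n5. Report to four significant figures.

-0.01493 A

Element admittances at DC:
  Y(C1) = 0.000 S between n5,n4
  Y(R1) = 0.8696 S between n4,n3
  Y(R2) = 0.0009901 S between n4,n5
  Y(R3) = 0.1170 S between n1,n2
  Y(R4) = 0.01070 S between n2,n3
  Y(R5) = 0.0004292 S between n2,n0
  Y(C2) = 0.000 S between n2,n5
  L1: short n2↔n0 (DC inductor)
  I1: injects 0.0112 A into n3 (from n2)
  I2: injects 0.0937 A into n3 (from n4)
  I3: injects 0.00399 A into n3 (from n4)
  Y(R6) = 0.05650 S between n1,n4
  Y(R7) = 0.03636 S between n3,n5
  L2: short n1↔n5 (DC inductor)
  Y(C3) = 0.000 S between n2,n1
  Y(C4) = 0.000 S between n5,n2
  L3: short n4↔n5 (DC inductor)
  Y(C5) = 0.000 S between n5,n4
  I4: injects 0.00582 A into n5 (from n1)
Assemble and solve the 8×8 MNA system:
  V(n1)=0.07786  V(n2)=0.000  V(n3)=0.1957  V(n4)=0.07786  V(n5)=0.07786
  i(L1)=0.000  i(L2)=-0.01493  i(L3)=0.004820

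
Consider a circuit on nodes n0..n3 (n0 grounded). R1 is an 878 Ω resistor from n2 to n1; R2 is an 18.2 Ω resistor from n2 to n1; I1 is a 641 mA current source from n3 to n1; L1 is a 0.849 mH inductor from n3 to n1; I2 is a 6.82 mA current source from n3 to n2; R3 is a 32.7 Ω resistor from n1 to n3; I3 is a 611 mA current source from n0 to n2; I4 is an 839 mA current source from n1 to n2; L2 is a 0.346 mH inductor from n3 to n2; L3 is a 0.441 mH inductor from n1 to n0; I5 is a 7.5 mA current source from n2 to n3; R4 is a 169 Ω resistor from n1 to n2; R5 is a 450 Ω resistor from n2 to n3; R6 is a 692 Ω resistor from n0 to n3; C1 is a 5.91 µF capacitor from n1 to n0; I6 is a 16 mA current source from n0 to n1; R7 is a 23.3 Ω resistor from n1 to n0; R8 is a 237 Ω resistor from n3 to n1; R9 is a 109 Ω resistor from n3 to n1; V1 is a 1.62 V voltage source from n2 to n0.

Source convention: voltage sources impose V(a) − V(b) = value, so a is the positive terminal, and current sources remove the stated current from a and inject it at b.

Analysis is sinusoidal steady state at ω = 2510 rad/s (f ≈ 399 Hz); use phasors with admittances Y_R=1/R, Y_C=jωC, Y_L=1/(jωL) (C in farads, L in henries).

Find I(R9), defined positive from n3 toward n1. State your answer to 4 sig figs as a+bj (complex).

Element admittances at ω=2510 rad/s:
  Y(R1) = 0.001139+0.000j S between n2,n1
  Y(R2) = 0.05495+0.000j S between n2,n1
  I1: injects 0.641 A into n1 (from n3)
  Y(L1) = 0.000-0.4693j S between n3,n1
  I2: injects 0.00682 A into n2 (from n3)
  Y(R3) = 0.03058+0.000j S between n1,n3
  I3: injects 0.611 A into n2 (from n0)
  I4: injects 0.839 A into n2 (from n1)
  Y(L2) = 0.000-1.151j S between n3,n2
  Y(L3) = 0.000-0.9034j S between n1,n0
  I5: injects 0.0075 A into n3 (from n2)
  Y(R4) = 0.005917+0.000j S between n1,n2
  Y(R5) = 0.002222+0.000j S between n2,n3
  Y(R6) = 0.001445+0.000j S between n0,n3
  Y(C1) = 0.000+0.01483j S between n1,n0
  I6: injects 0.016 A into n1 (from n0)
  Y(R7) = 0.04292+0.000j S between n1,n0
  Y(R8) = 0.004219+0.000j S between n3,n1
  Y(R9) = 0.009174+0.000j S between n3,n1
  V1: constraint V(n2)−V(n0) = 1.62
Assemble and solve the 4×4 MNA system:
  V(n1)=0.4279-0.2340j  V(n2)=1.620+0.000j  V(n3)=1.267-0.4862j
  i(V1)=0.8147+0.3910j

0.007697-0.002314j A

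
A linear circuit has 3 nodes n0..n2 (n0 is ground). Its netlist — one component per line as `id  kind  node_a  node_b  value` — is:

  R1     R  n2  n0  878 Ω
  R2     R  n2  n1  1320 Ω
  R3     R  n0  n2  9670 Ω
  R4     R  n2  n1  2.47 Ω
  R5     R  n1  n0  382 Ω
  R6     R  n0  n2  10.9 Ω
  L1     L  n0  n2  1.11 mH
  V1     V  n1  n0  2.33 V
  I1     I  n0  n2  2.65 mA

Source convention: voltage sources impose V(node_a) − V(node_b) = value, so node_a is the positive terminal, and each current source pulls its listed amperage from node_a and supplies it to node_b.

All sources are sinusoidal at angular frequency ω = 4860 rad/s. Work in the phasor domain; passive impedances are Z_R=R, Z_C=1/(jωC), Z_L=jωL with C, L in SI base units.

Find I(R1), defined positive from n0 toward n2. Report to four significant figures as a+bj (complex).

-0.001902-0.0007071j A

MNA unknowns: 2 node voltages V₁..V_2 plus 1 source current (V1)
R1: Y=0.001139+0.000j on G[2,0]
R2: Y=0.0007576+0.000j on G[2,1]
R3: Y=0.0001034+0.000j on G[0,2]
R4: Y=0.4049+0.000j on G[2,1]
R5: Y=0.002618+0.000j on G[1,0]
R6: Y=0.09174+0.000j on G[0,2]
L1: Y=0.000-0.1854j on G[0,2]
V1: row V1−V0=2.33, i_V1 at 1,0
I1: z[0]−=0.00265, z[2]+=0.00265
solve → V1=2.330+0.000j, V2=1.670+0.6209j
aux → i_V1=-0.2738+0.2518j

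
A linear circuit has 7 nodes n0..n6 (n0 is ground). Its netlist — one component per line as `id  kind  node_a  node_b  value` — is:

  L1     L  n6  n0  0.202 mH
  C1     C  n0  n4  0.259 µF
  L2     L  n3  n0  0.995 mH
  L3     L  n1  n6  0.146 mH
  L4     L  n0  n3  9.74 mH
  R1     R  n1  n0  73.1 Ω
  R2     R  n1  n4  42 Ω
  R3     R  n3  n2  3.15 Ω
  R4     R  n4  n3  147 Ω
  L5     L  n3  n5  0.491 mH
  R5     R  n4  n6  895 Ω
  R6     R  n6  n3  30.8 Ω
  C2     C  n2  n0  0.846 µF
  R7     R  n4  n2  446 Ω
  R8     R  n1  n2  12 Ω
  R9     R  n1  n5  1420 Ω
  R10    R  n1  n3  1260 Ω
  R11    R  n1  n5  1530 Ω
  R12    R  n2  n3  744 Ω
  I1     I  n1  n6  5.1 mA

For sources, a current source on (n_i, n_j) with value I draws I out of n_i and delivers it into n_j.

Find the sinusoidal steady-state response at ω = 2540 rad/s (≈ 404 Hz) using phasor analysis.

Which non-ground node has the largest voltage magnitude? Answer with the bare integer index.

1

MNA unknowns: 6 node voltages V₁..V_6
L1: Y=0.000-1.949j on G[6,0]
C1: Y=0.000+0.0006579j on G[0,4]
L2: Y=0.000-0.3957j on G[3,0]
L3: Y=0.000-2.697j on G[1,6]
L4: Y=0.000-0.04042j on G[0,3]
R1: Y=0.01368+0.000j on G[1,0]
R2: Y=0.02381+0.000j on G[1,4]
R3: Y=0.3175+0.000j on G[3,2]
R4: Y=0.006803+0.000j on G[4,3]
L5: Y=0.000-0.8018j on G[3,5]
R5: Y=0.001117+0.000j on G[4,6]
R6: Y=0.03247+0.000j on G[6,3]
C2: Y=0.000+0.002149j on G[2,0]
R7: Y=0.002242+0.000j on G[4,2]
R8: Y=0.08333+0.000j on G[1,2]
R9: Y=0.0007042+0.000j on G[1,5]
R10: Y=0.0007937+0.000j on G[1,3]
R11: Y=0.0006536+0.000j on G[1,5]
R12: Y=0.001344+0.000j on G[2,3]
I1: z[1]−=0.0051, z[6]+=0.0051
solve → V1=-0.0001356-0.001856j, V2=0.0001971-0.0004715j, V3=0.0002890-0.0001019j, V4=-5.285e-05-0.001351j, V5=0.0002920-0.0001026j, V6=-7.750e-05+2.278e-05j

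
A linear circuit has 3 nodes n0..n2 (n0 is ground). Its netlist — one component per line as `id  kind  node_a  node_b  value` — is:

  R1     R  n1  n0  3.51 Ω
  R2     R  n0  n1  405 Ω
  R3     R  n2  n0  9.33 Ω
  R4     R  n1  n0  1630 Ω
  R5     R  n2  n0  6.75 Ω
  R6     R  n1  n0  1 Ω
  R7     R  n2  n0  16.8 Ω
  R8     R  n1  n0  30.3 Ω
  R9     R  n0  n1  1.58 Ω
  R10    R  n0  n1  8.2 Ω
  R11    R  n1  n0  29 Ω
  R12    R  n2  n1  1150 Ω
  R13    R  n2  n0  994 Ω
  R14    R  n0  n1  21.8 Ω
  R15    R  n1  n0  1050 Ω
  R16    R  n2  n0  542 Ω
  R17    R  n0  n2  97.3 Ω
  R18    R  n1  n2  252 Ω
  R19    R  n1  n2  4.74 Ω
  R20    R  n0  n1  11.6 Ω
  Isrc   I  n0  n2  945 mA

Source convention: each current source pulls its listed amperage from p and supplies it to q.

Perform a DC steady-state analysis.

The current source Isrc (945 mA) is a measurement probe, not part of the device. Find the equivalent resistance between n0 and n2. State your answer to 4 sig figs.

R_eq = 1.905 Ω

Element admittances at DC:
  Y(R1) = 0.2849 S between n1,n0
  Y(R2) = 0.002469 S between n0,n1
  Y(R3) = 0.1072 S between n2,n0
  Y(R4) = 0.0006135 S between n1,n0
  Y(R5) = 0.1481 S between n2,n0
  Y(R6) = 1.000 S between n1,n0
  Y(R7) = 0.05952 S between n2,n0
  Y(R8) = 0.03300 S between n1,n0
  Y(R9) = 0.6329 S between n0,n1
  Y(R10) = 0.1220 S between n0,n1
  Y(R11) = 0.03448 S between n1,n0
  Y(R12) = 0.0008696 S between n2,n1
  Y(R13) = 0.001006 S between n2,n0
  Y(R14) = 0.04587 S between n0,n1
  Y(R15) = 0.0009524 S between n1,n0
  Y(R16) = 0.001845 S between n2,n0
  Y(R17) = 0.01028 S between n0,n2
  Y(R18) = 0.003968 S between n1,n2
  Y(R19) = 0.2110 S between n1,n2
  Y(R20) = 0.08621 S between n0,n1
  Isrc: injects 0.945 A into n2 (from n0)
Assemble and solve the 2×2 MNA system:
  V(n1)=0.1580  V(n2)=1.801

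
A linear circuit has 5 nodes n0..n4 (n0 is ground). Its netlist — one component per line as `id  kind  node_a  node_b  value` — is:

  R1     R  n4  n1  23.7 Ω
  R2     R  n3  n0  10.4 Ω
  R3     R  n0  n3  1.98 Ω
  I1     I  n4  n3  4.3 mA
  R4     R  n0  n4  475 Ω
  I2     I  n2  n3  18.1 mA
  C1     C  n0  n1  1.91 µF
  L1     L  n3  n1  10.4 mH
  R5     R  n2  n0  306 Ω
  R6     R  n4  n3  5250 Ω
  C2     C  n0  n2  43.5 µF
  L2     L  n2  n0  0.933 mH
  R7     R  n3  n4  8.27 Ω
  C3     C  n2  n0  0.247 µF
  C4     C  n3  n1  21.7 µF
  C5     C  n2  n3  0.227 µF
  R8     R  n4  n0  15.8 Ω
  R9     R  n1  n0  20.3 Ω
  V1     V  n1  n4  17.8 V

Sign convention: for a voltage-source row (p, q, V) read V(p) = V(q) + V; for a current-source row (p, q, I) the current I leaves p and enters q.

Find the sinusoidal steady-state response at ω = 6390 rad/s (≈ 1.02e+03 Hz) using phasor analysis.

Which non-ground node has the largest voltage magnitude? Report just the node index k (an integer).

MNA unknowns: 4 node voltages V₁..V_4 plus 1 source current (V1)
R1: Y=0.04219+0.000j on G[4,1]
R2: Y=0.09615+0.000j on G[3,0]
R3: Y=0.5051+0.000j on G[0,3]
I1: z[4]−=0.0043, z[3]+=0.0043
R4: Y=0.002105+0.000j on G[0,4]
I2: z[2]−=0.0181, z[3]+=0.0181
C1: Y=0.000+0.01220j on G[0,1]
L1: Y=0.000-0.01505j on G[3,1]
R5: Y=0.003268+0.000j on G[2,0]
R6: Y=0.0001905+0.000j on G[4,3]
C2: Y=0.000+0.2780j on G[0,2]
L2: Y=0.000-0.1677j on G[2,0]
R7: Y=0.1209+0.000j on G[3,4]
C3: Y=0.000+0.001578j on G[2,0]
C4: Y=0.000+0.1387j on G[3,1]
C5: Y=0.000+0.001451j on G[2,3]
R8: Y=0.06329+0.000j on G[4,0]
R9: Y=0.04926+0.000j on G[1,0]
V1: row V1−V4=17.8, i_V1 at 1,4
solve → V1=10.34-5.579j, V2=-0.006424+0.1706j, V3=-0.1173+0.8544j, V4=-7.460-5.579j
aux → i_V1=-2.124-1.144j

1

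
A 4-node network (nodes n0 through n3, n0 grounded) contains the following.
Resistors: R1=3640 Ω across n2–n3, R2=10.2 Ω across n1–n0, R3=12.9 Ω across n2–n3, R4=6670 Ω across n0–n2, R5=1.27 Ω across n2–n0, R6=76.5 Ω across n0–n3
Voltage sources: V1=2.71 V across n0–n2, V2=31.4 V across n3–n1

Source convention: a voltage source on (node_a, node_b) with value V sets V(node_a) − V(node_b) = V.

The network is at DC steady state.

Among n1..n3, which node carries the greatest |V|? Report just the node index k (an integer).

1

Element admittances at DC:
  Y(R1) = 0.0002747 S between n2,n3
  Y(R2) = 0.09804 S between n1,n0
  Y(R3) = 0.07752 S between n2,n3
  Y(R4) = 0.0001499 S between n0,n2
  Y(R5) = 0.7874 S between n2,n0
  Y(R6) = 0.01307 S between n0,n3
  V1: constraint V(n0)−V(n2) = 2.71
  V2: constraint V(n3)−V(n1) = 31.4
Assemble and solve the 5×5 MNA system:
  V(n1)=-16.22  V(n2)=-2.710  V(n3)=15.18
  i(V1)=-3.526  i(V2)=-1.590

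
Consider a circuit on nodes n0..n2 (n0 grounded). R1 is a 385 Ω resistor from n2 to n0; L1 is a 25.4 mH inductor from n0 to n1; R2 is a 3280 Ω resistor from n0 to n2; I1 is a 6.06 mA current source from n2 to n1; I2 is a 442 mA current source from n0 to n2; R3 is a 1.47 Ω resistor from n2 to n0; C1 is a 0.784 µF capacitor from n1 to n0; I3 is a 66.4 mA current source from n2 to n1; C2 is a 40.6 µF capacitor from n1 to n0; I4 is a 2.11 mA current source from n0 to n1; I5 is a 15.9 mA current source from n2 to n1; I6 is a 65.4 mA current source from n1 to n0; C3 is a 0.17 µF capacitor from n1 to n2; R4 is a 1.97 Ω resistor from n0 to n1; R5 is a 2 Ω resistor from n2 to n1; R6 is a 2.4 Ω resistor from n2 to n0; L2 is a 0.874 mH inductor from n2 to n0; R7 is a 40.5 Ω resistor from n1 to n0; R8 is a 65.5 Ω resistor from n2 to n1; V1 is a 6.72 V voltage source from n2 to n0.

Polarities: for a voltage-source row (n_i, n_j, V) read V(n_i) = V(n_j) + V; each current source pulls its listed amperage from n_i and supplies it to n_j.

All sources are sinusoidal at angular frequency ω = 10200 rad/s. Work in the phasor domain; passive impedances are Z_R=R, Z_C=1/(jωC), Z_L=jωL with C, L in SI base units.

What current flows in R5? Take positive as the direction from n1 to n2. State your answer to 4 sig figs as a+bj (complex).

MNA unknowns: 2 node voltages V₁..V_2 plus 1 source current (V1)
R1: Y=0.002597+0.000j on G[2,0]
L1: Y=0.000-0.003860j on G[0,1]
R2: Y=0.0003049+0.000j on G[0,2]
I1: z[2]−=0.00606, z[1]+=0.00606
I2: z[0]−=0.442, z[2]+=0.442
R3: Y=0.6803+0.000j on G[2,0]
C1: Y=0.000+0.007997j on G[1,0]
I3: z[2]−=0.0664, z[1]+=0.0664
C2: Y=0.000+0.4141j on G[1,0]
I4: z[0]−=0.00211, z[1]+=0.00211
I5: z[2]−=0.0159, z[1]+=0.0159
I6: z[1]−=0.0654, z[0]+=0.0654
C3: Y=0.000+0.001734j on G[1,2]
R4: Y=0.5076+0.000j on G[0,1]
R5: Y=0.5000+0.000j on G[2,1]
R6: Y=0.4167+0.000j on G[2,0]
L2: Y=0.000-0.1122j on G[2,0]
R7: Y=0.02469+0.000j on G[1,0]
R8: Y=0.01527+0.000j on G[2,1]
V1: row V2−V0=6.72, i_V1 at 2,0
solve → V1=2.872-1.140j, V2=6.720+0.000j
aux → i_V1=-9.018+0.1595j

-1.924-0.5702j A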